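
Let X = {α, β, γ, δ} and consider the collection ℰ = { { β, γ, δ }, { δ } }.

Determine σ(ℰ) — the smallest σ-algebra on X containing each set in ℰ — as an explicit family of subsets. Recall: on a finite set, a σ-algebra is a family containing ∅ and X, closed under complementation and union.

Take S₀ = ℰ ∪ {∅, X} = { ∅, { δ }, { β, γ, δ }, X }.
Iteration 1. New:
  { α }  = ᶜ of { β, γ, δ }
  { α, β, γ }  = ᶜ of { δ }
  [6 total]
Iteration 2 (1 new):
  { α, δ }  = { δ } ∪ { α }
  [7 total]
Iteration 3: 1 new —
  { β, γ }  = ᶜ of { α, δ }
  [8 total]
After Iteration 4 the family is unchanged; done.

Therefore σ(ℰ) = { ∅, { α }, { δ }, { α, δ }, { β, γ }, { α, β, γ }, { β, γ, δ }, X } (|σ(ℰ)| = 8).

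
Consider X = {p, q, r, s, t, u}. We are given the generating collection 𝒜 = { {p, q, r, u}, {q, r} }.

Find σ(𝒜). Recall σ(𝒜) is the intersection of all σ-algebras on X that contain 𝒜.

Take S₀ = 𝒜 ∪ {∅, X} = { {}, {q, r}, {p, q, r, u}, X }.
Step 1: 2 new —
  {s, t}  = X∖{p, q, r, u}
  {p, s, t, u}  = X∖{q, r}
  |family| = 6
Step 2: 1 new —
  {q, r, s, t}  = {s, t} ∪ {q, r}
  |family| = 7
Step 3 adds 1:
  {p, u}  = X∖{q, r, s, t}
  |family| = 8
Step 4 adds nothing — fixpoint reached.

Therefore σ(𝒜) = { {}, {p, u}, {q, r}, {s, t}, {p, q, r, u}, {p, s, t, u}, {q, r, s, t}, X } (|σ(𝒜)| = 8).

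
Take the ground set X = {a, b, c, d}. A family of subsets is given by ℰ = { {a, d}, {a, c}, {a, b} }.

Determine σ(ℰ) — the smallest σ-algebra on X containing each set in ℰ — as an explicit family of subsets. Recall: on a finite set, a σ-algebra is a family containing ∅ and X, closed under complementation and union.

|σ(ℰ)| = 16.  σ(ℰ) = { ∅, {a}, {b}, {c}, {d}, {a, b}, {a, c}, {a, d}, {b, c}, {b, d}, {c, d}, {a, b, c}, {a, b, d}, {a, c, d}, {b, c, d}, X }

Trace:
Start: ℰ ∪ {∅, X} = { ∅, {a, b}, {a, c}, {a, d}, X }.
Step 1. New:
  {b, c}  = complement {a, d}
  {b, d}  = complement {a, c}
  {c, d}  = complement {a, b}
  {a, b, c}  = {a, b} ∪ {a, c}
  {a, b, d}  = {a, d} ∪ {a, b}
  {a, c, d}  = {a, d} ∪ {a, c}
  |family| = 11
Step 2: +4 →
  {b}  = complement {a, c, d}
  {c}  = complement {a, b, d}
  {d}  = complement {a, b, c}
  {b, c, d}  = {c, d} ∪ {b, c}
  |family| = 15
Step 3: 1 new —
  {a}  = complement {b, c, d}
  |family| = 16
Step 4: already closed under ᶜ and ∪.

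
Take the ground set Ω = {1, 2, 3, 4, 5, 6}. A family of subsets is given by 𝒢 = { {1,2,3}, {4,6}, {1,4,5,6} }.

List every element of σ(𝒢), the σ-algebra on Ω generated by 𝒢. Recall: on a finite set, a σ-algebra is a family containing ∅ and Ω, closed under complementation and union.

Begin from { {}, {4,6}, {1,2,3}, {1,4,5,6}, Ω } (that is, 𝒢 plus ∅ and Ω).
Step 1. New:
  {2,3}  = Ω∖{1,4,5,6}
  {4,5,6}  = Ω∖{1,2,3}
  {1,2,3,5}  = Ω∖{4,6}
  {1,2,3,4,6}  = {1,2,3} ∪ {4,6}
  |family| = 9
Step 2 (3 new):
  {5}  = Ω∖{1,2,3,4,6}
  {2,3,4,6}  = {2,3} ∪ {4,6}
  {2,3,4,5,6}  = {2,3} ∪ {4,5,6}
  |family| = 12
Step 3: +3 →
  {1}  = Ω∖{2,3,4,5,6}
  {1,5}  = Ω∖{2,3,4,6}
  {2,3,5}  = {2,3} ∪ {5}
  |family| = 15
Step 4: 1 new —
  {1,4,6}  = Ω∖{2,3,5}
  |family| = 16
Step 5: stable.

Hence σ(𝒢) has 16 members: { {}, {1}, {5}, {1,5}, {2,3}, {4,6}, {1,2,3}, {1,4,6}, {2,3,5}, {4,5,6}, {1,2,3,5}, {1,4,5,6}, {2,3,4,6}, {1,2,3,4,6}, {2,3,4,5,6}, Ω }.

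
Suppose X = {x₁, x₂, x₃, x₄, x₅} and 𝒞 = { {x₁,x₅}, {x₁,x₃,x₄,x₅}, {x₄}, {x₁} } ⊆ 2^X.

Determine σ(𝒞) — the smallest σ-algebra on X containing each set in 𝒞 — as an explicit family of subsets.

Answer: σ(𝒞) = { {}, {x₁}, {x₂}, {x₃}, {x₄}, {x₅}, {x₁,x₂}, {x₁,x₃}, {x₁,x₄}, {x₁,x₅}, {x₂,x₃}, {x₂,x₄}, {x₂,x₅}, {x₃,x₄}, {x₃,x₅}, {x₄,x₅}, {x₁,x₂,x₃}, {x₁,x₂,x₄}, {x₁,x₂,x₅}, {x₁,x₃,x₄}, {x₁,x₃,x₅}, {x₁,x₄,x₅}, {x₂,x₃,x₄}, {x₂,x₃,x₅}, {x₂,x₄,x₅}, {x₃,x₄,x₅}, {x₁,x₂,x₃,x₄}, {x₁,x₂,x₃,x₅}, {x₁,x₂,x₄,x₅}, {x₁,x₃,x₄,x₅}, {x₂,x₃,x₄,x₅}, X }

Trace:
Initial family (6 sets): { {}, {x₁}, {x₄}, {x₁,x₅}, {x₁,x₃,x₄,x₅}, X }.
Round 1: 6 new —
  {x₂}  = {x₁,x₃,x₄,x₅}ᶜ
  {x₁,x₄}  = {x₄} ∪ {x₁}
  {x₁,x₄,x₅}  = {x₁,x₅} ∪ {x₄}
  {x₂,x₃,x₄}  = {x₁,x₅}ᶜ
  {x₁,x₂,x₃,x₅}  = {x₄}ᶜ
  {x₂,x₃,x₄,x₅}  = {x₁}ᶜ
  [12 total]
Round 2: 8 new —
  {x₁,x₂}  = {x₂} ∪ {x₁}
  {x₂,x₃}  = {x₁,x₄,x₅}ᶜ
  {x₂,x₄}  = {x₂} ∪ {x₄}
  {x₁,x₂,x₄}  = {x₂} ∪ {x₁,x₄}
  {x₁,x₂,x₅}  = {x₂} ∪ {x₁,x₅}
  {x₂,x₃,x₅}  = {x₁,x₄}ᶜ
  {x₁,x₂,x₃,x₄}  = {x₂,x₃,x₄} ∪ {x₁,x₄}
  {x₁,x₂,x₄,x₅}  = {x₁,x₄,x₅} ∪ {x₂}
  [20 total]
Round 3: +7 →
  {x₃}  = {x₁,x₂,x₄,x₅}ᶜ
  {x₅}  = {x₁,x₂,x₃,x₄}ᶜ
  {x₃,x₄}  = {x₁,x₂,x₅}ᶜ
  {x₃,x₅}  = {x₁,x₂,x₄}ᶜ
  {x₁,x₂,x₃}  = {x₁,x₂} ∪ {x₂,x₃}
  {x₁,x₃,x₅}  = {x₂,x₄}ᶜ
  {x₃,x₄,x₅}  = {x₁,x₂}ᶜ
  [27 total]
Round 4: 5 new —
  {x₁,x₃}  = {x₃} ∪ {x₁}
  {x₂,x₅}  = {x₂} ∪ {x₅}
  {x₄,x₅}  = {x₁,x₂,x₃}ᶜ
  {x₁,x₃,x₄}  = {x₃,x₄} ∪ {x₁,x₄}
  {x₂,x₄,x₅}  = {x₅} ∪ {x₂,x₄}
  [32 total]
Round 5 adds nothing — fixpoint reached.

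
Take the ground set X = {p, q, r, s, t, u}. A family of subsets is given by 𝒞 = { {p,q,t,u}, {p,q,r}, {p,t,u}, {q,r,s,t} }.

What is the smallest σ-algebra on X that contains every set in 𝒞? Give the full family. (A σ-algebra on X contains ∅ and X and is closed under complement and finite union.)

Seed the family with 𝒞 together with ∅ and X: { ∅, {p,q,r}, {p,t,u}, {p,q,t,u}, {q,r,s,t}, X }.
Iteration 1 (6 new):
  {p,u}  = ᶜ of {q,r,s,t}
  {r,s}  = ᶜ of {p,q,t,u}
  {q,r,s}  = ᶜ of {p,t,u}
  {s,t,u}  = ᶜ of {p,q,r}
  {p,q,r,s,t}  = {p,q,r} ∪ {q,r,s,t}
  {p,q,r,t,u}  = {p,q,r} ∪ {p,t,u}
  |family| = 12
Iteration 2 (11 new):
  {s}  = ᶜ of {p,q,r,t,u}
  {u}  = ᶜ of {p,q,r,s,t}
  {p,q,r,s}  = {r,s} ∪ {p,q,r}
  {p,q,r,u}  = {p,q,r} ∪ {p,u}
  {p,r,s,u}  = {r,s} ∪ {p,u}
  {p,s,t,u}  = {p,u} ∪ {s,t,u}
  {r,s,t,u}  = {r,s} ∪ {s,t,u}
  {p,q,r,s,u}  = {q,r,s} ∪ {p,u}
  {p,q,s,t,u}  = {s,t,u} ∪ {p,q,t,u}
  {p,r,s,t,u}  = {r,s} ∪ {p,t,u}
  {q,r,s,t,u}  = {q,r,s} ∪ {s,t,u}
  |family| = 23
Iteration 3: 13 new —
  {p}  = ᶜ of {q,r,s,t,u}
  {q}  = ᶜ of {p,r,s,t,u}
  {r}  = ᶜ of {p,q,s,t,u}
  {t}  = ᶜ of {p,q,r,s,u}
  {p,q}  = ᶜ of {r,s,t,u}
  {q,r}  = ᶜ of {p,s,t,u}
  {q,t}  = ᶜ of {p,r,s,u}
  {s,t}  = ᶜ of {p,q,r,u}
  {s,u}  = {u} ∪ {s}
  {t,u}  = ᶜ of {p,q,r,s}
  {p,s,u}  = {p,u} ∪ {s}
  {r,s,u}  = {r,s} ∪ {u}
  {q,r,s,u}  = {q,r,s} ∪ {u}
  |family| = 36
Iteration 4. New:
  {p,r}  = {p} ∪ {r}
  {p,s}  = {p} ∪ {s}
  {p,t}  = ᶜ of {q,r,s,u}
  {q,s}  = {q} ∪ {s}
  {q,u}  = {q} ∪ {u}
  {r,t}  = {t} ∪ {r}
  {r,u}  = {u} ∪ {r}
  {p,q,s}  = {p,q} ∪ {s}
  {p,q,t}  = ᶜ of {r,s,u}
  {p,q,u}  = {p,q} ∪ {p,u}
  {p,r,s}  = {r,s} ∪ {p}
  {p,r,u}  = {p,u} ∪ {r}
  {p,s,t}  = {p} ∪ {s,t}
  {q,r,t}  = ᶜ of {p,s,u}
  {q,r,u}  = {u} ∪ {q,r}
  {q,s,t}  = {q,t} ∪ {s,t}
  {q,s,u}  = {q} ∪ {s,u}
  {q,t,u}  = {q,t} ∪ {t,u}
  {r,s,t}  = {r,s} ∪ {t}
  {r,t,u}  = {t,u} ∪ {r}
  {p,q,r,t}  = ᶜ of {s,u}
  {p,q,s,t}  = {p,q} ∪ {s,t}
  {p,q,s,u}  = {p,q} ∪ {p,s,u}
  {p,r,t,u}  = {r} ∪ {p,t,u}
  {q,r,t,u}  = {t,u} ∪ {q,r}
  {q,s,t,u}  = {q,t} ∪ {s,u}
  |family| = 62
Iteration 5 adds 2:
  {p,r,t}  = ᶜ of {q,s,u}
  {p,r,s,t}  = ᶜ of {q,u}
  |family| = 64
Iteration 6: closed — nothing new.

Hence σ(𝒞) has 64 members: { ∅, {p}, {q}, {r}, {s}, {t}, {u}, {p,q}, {p,r}, {p,s}, {p,t}, {p,u}, {q,r}, {q,s}, {q,t}, {q,u}, {r,s}, {r,t}, {r,u}, {s,t}, {s,u}, {t,u}, {p,q,r}, {p,q,s}, {p,q,t}, {p,q,u}, {p,r,s}, {p,r,t}, {p,r,u}, {p,s,t}, {p,s,u}, {p,t,u}, {q,r,s}, {q,r,t}, {q,r,u}, {q,s,t}, {q,s,u}, {q,t,u}, {r,s,t}, {r,s,u}, {r,t,u}, {s,t,u}, {p,q,r,s}, {p,q,r,t}, {p,q,r,u}, {p,q,s,t}, {p,q,s,u}, {p,q,t,u}, {p,r,s,t}, {p,r,s,u}, {p,r,t,u}, {p,s,t,u}, {q,r,s,t}, {q,r,s,u}, {q,r,t,u}, {q,s,t,u}, {r,s,t,u}, {p,q,r,s,t}, {p,q,r,s,u}, {p,q,r,t,u}, {p,q,s,t,u}, {p,r,s,t,u}, {q,r,s,t,u}, X }.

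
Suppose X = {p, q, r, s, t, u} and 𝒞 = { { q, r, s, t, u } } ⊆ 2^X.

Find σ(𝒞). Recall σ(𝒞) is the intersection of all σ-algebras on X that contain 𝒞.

Seed the family with 𝒞 together with ∅ and X: { ∅, { q, r, s, t, u }, X }.
Round 1. New:
  { p }  = { q, r, s, t, u }ᶜ
Round 2: no new sets; the family is a σ-algebra.

σ(𝒞) = { ∅, { p }, { q, r, s, t, u }, X }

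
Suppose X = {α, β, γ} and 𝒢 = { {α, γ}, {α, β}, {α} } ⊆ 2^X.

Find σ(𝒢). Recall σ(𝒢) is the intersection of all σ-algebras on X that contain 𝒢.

Answer: σ(𝒢) = { {}, {α}, {β}, {γ}, {α, β}, {α, γ}, {β, γ}, X }

Derivation:
Take S₀ = 𝒢 ∪ {∅, X} = { {}, {α}, {α, β}, {α, γ}, X }.
Iteration 1 adds 3:
  {β}  = complement {α, γ}
  {γ}  = complement {α, β}
  {β, γ}  = complement {α}
  [8 total]
Iteration 2: already closed under ᶜ and ∪.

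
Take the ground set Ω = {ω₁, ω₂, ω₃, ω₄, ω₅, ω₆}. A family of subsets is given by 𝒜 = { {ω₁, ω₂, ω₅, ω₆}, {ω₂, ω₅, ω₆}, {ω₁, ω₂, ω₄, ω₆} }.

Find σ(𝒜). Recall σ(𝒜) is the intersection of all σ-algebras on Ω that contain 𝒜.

Seed the family with 𝒜 together with ∅ and Ω: { {}, {ω₂, ω₅, ω₆}, {ω₁, ω₂, ω₄, ω₆}, {ω₁, ω₂, ω₅, ω₆}, Ω }.
Step 1. New:
  {ω₃, ω₄}  = {ω₁, ω₂, ω₅, ω₆}ᶜ
  {ω₃, ω₅}  = {ω₁, ω₂, ω₄, ω₆}ᶜ
  {ω₁, ω₃, ω₄}  = {ω₂, ω₅, ω₆}ᶜ
  {ω₁, ω₂, ω₄, ω₅, ω₆}  = {ω₁, ω₂, ω₄, ω₆} ∪ {ω₂, ω₅, ω₆}
  [9 total]
Step 2. New:
  {ω₃}  = {ω₁, ω₂, ω₄, ω₅, ω₆}ᶜ
  {ω₃, ω₄, ω₅}  = {ω₃, ω₄} ∪ {ω₃, ω₅}
  {ω₁, ω₃, ω₄, ω₅}  = {ω₁, ω₃, ω₄} ∪ {ω₃, ω₅}
  {ω₂, ω₃, ω₅, ω₆}  = {ω₂, ω₅, ω₆} ∪ {ω₃, ω₅}
  {ω₁, ω₂, ω₃, ω₄, ω₆}  = {ω₃, ω₄} ∪ {ω₁, ω₂, ω₄, ω₆}
  {ω₁, ω₂, ω₃, ω₅, ω₆}  = {ω₃, ω₅} ∪ {ω₁, ω₂, ω₅, ω₆}
  {ω₂, ω₃, ω₄, ω₅, ω₆}  = {ω₃, ω₄} ∪ {ω₂, ω₅, ω₆}
  [16 total]
Step 3 (6 new):
  {ω₁}  = {ω₂, ω₃, ω₄, ω₅, ω₆}ᶜ
  {ω₄}  = {ω₁, ω₂, ω₃, ω₅, ω₆}ᶜ
  {ω₅}  = {ω₁, ω₂, ω₃, ω₄, ω₆}ᶜ
  {ω₁, ω₄}  = {ω₂, ω₃, ω₅, ω₆}ᶜ
  {ω₂, ω₆}  = {ω₁, ω₃, ω₄, ω₅}ᶜ
  {ω₁, ω₂, ω₆}  = {ω₃, ω₄, ω₅}ᶜ
  [22 total]
Step 4 adds 10:
  {ω₁, ω₃}  = {ω₁} ∪ {ω₃}
  {ω₁, ω₅}  = {ω₁} ∪ {ω₅}
  {ω₄, ω₅}  = {ω₅} ∪ {ω₄}
  {ω₁, ω₃, ω₅}  = {ω₁} ∪ {ω₃, ω₅}
  {ω₁, ω₄, ω₅}  = {ω₅} ∪ {ω₁, ω₄}
  {ω₂, ω₃, ω₆}  = {ω₂, ω₆} ∪ {ω₃}
  {ω₂, ω₄, ω₆}  = {ω₂, ω₆} ∪ {ω₄}
  {ω₁, ω₂, ω₃, ω₆}  = {ω₃} ∪ {ω₁, ω₂, ω₆}
  {ω₂, ω₃, ω₄, ω₆}  = {ω₃, ω₄} ∪ {ω₂, ω₆}
  {ω₂, ω₄, ω₅, ω₆}  = {ω₂, ω₅, ω₆} ∪ {ω₄}
  [32 total]
After Step 5 the family is unchanged; done.

Therefore σ(𝒜) = { {}, {ω₁}, {ω₃}, {ω₄}, {ω₅}, {ω₁, ω₃}, {ω₁, ω₄}, {ω₁, ω₅}, {ω₂, ω₆}, {ω₃, ω₄}, {ω₃, ω₅}, {ω₄, ω₅}, {ω₁, ω₂, ω₆}, {ω₁, ω₃, ω₄}, {ω₁, ω₃, ω₅}, {ω₁, ω₄, ω₅}, {ω₂, ω₃, ω₆}, {ω₂, ω₄, ω₆}, {ω₂, ω₅, ω₆}, {ω₃, ω₄, ω₅}, {ω₁, ω₂, ω₃, ω₆}, {ω₁, ω₂, ω₄, ω₆}, {ω₁, ω₂, ω₅, ω₆}, {ω₁, ω₃, ω₄, ω₅}, {ω₂, ω₃, ω₄, ω₆}, {ω₂, ω₃, ω₅, ω₆}, {ω₂, ω₄, ω₅, ω₆}, {ω₁, ω₂, ω₃, ω₄, ω₆}, {ω₁, ω₂, ω₃, ω₅, ω₆}, {ω₁, ω₂, ω₄, ω₅, ω₆}, {ω₂, ω₃, ω₄, ω₅, ω₆}, Ω } (|σ(𝒜)| = 32).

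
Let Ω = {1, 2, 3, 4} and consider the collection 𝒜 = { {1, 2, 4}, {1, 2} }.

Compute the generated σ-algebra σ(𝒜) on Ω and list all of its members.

Initial family (4 sets): { {}, {1, 2}, {1, 2, 4}, Ω }.
Iteration 1 (2 new):
  {3}  = {1, 2, 4}ᶜ
  {3, 4}  = {1, 2}ᶜ
Iteration 2: 1 new —
  {1, 2, 3}  = {3} ∪ {1, 2}
Iteration 3 adds 1:
  {4}  = {1, 2, 3}ᶜ
After Iteration 4 the family is unchanged; done.

σ(𝒜) = { {}, {3}, {4}, {1, 2}, {3, 4}, {1, 2, 3}, {1, 2, 4}, Ω }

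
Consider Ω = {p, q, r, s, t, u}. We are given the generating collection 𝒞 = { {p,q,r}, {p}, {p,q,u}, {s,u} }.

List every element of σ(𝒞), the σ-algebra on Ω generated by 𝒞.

Take S₀ = 𝒞 ∪ {∅, Ω} = { ∅, {p}, {s,u}, {p,q,r}, {p,q,u}, Ω }.
Pass 1: 8 new —
  {p,s,u}  = {s,u} ∪ {p}
  {r,s,t}  = ᶜ of {p,q,u}
  {s,t,u}  = ᶜ of {p,q,r}
  {p,q,r,t}  = ᶜ of {s,u}
  {p,q,r,u}  = {p,q,r} ∪ {p,q,u}
  {p,q,s,u}  = {p,q,u} ∪ {s,u}
  {p,q,r,s,u}  = {p,q,r} ∪ {s,u}
  {q,r,s,t,u}  = ᶜ of {p}
  — 14 sets.
Pass 2. New:
  {t}  = ᶜ of {p,q,r,s,u}
  {r,t}  = ᶜ of {p,q,s,u}
  {s,t}  = ᶜ of {p,q,r,u}
  {q,r,t}  = ᶜ of {p,s,u}
  {p,r,s,t}  = {r,s,t} ∪ {p}
  {p,s,t,u}  = {p,s,u} ∪ {s,t,u}
  {r,s,t,u}  = {r,s,t} ∪ {s,u}
  {p,q,r,s,t}  = {r,s,t} ∪ {p,q,r}
  {p,q,r,t,u}  = {p,q,r,u} ∪ {p,q,r,t}
  {p,q,s,t,u}  = {p,q,s,u} ∪ {s,t,u}
  {p,r,s,t,u}  = {r,s,t} ∪ {p,s,u}
  — 25 sets.
Pass 3: 12 new —
  {q}  = ᶜ of {p,r,s,t,u}
  {r}  = ᶜ of {p,q,s,t,u}
  {s}  = ᶜ of {p,q,r,t,u}
  {u}  = ᶜ of {p,q,r,s,t}
  {p,q}  = ᶜ of {r,s,t,u}
  {p,t}  = {t} ∪ {p}
  {q,r}  = ᶜ of {p,s,t,u}
  {q,u}  = ᶜ of {p,r,s,t}
  {p,r,t}  = {r,t} ∪ {p}
  {p,s,t}  = {s,t} ∪ {p}
  {p,q,t,u}  = {t} ∪ {p,q,u}
  {q,r,s,t}  = {r,s,t} ∪ {q,r,t}
  — 37 sets.
Pass 4: 25 new —
  {p,r}  = {p} ∪ {r}
  {p,s}  = {p} ∪ {s}
  {p,u}  = ᶜ of {q,r,s,t}
  {q,s}  = {q} ∪ {s}
  {q,t}  = {q} ∪ {t}
  {r,s}  = ᶜ of {p,q,t,u}
  {r,u}  = {u} ∪ {r}
  {t,u}  = {u} ∪ {t}
  {p,q,s}  = {p,q} ∪ {s}
  {p,q,t}  = {p,q} ∪ {t}
  {p,t,u}  = {u} ∪ {p,t}
  {q,r,s}  = {q,r} ∪ {s}
  {q,r,u}  = ᶜ of {p,s,t}
  {q,s,t}  = {q} ∪ {s,t}
  {q,s,u}  = ᶜ of {p,r,t}
  {q,t,u}  = {q,u} ∪ {t}
  {r,s,u}  = {r} ∪ {s,u}
  {r,t,u}  = {u} ∪ {r,t}
  {p,q,r,s}  = {p,q,r} ∪ {s}
  {p,q,s,t}  = {p,s,t} ∪ {p,q}
  {p,r,s,u}  = {p,s,u} ∪ {r}
  {p,r,t,u}  = {p,r,t} ∪ {u}
  {q,r,s,u}  = ᶜ of {p,t}
  {q,r,t,u}  = {q,u} ∪ {q,r,t}
  {q,s,t,u}  = {q} ∪ {s,t,u}
  — 62 sets.
Pass 5 (2 new):
  {p,r,s}  = ᶜ of {q,t,u}
  {p,r,u}  = ᶜ of {q,s,t}
  — 64 sets.
Pass 6: no new sets; the family is a σ-algebra.

Therefore σ(𝒞) = { ∅, {p}, {q}, {r}, {s}, {t}, {u}, {p,q}, {p,r}, {p,s}, {p,t}, {p,u}, {q,r}, {q,s}, {q,t}, {q,u}, {r,s}, {r,t}, {r,u}, {s,t}, {s,u}, {t,u}, {p,q,r}, {p,q,s}, {p,q,t}, {p,q,u}, {p,r,s}, {p,r,t}, {p,r,u}, {p,s,t}, {p,s,u}, {p,t,u}, {q,r,s}, {q,r,t}, {q,r,u}, {q,s,t}, {q,s,u}, {q,t,u}, {r,s,t}, {r,s,u}, {r,t,u}, {s,t,u}, {p,q,r,s}, {p,q,r,t}, {p,q,r,u}, {p,q,s,t}, {p,q,s,u}, {p,q,t,u}, {p,r,s,t}, {p,r,s,u}, {p,r,t,u}, {p,s,t,u}, {q,r,s,t}, {q,r,s,u}, {q,r,t,u}, {q,s,t,u}, {r,s,t,u}, {p,q,r,s,t}, {p,q,r,s,u}, {p,q,r,t,u}, {p,q,s,t,u}, {p,r,s,t,u}, {q,r,s,t,u}, Ω } (|σ(𝒞)| = 64).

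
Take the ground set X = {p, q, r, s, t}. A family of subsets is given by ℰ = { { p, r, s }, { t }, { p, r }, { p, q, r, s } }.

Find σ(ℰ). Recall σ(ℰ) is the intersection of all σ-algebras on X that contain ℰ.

Start: ℰ ∪ {∅, X} = { {  }, { t }, { p, r }, { p, r, s }, { p, q, r, s }, X }.
Iteration 1 (4 new):
  { q, t }  = X∖{ p, r, s }
  { p, r, t }  = { p, r } ∪ { t }
  { q, s, t }  = X∖{ p, r }
  { p, r, s, t }  = { p, r, s } ∪ { t }
  |family| = 10
Iteration 2: +3 →
  { q }  = X∖{ p, r, s, t }
  { q, s }  = X∖{ p, r, t }
  { p, q, r, t }  = { q, t } ∪ { p, r, t }
  |family| = 13
Iteration 3: 2 new —
  { s }  = X∖{ p, q, r, t }
  { p, q, r }  = { p, r } ∪ { q }
  |family| = 15
Iteration 4: 1 new —
  { s, t }  = X∖{ p, q, r }
  |family| = 16
Iteration 5: stable.

|σ(ℰ)| = 16.  σ(ℰ) = { {  }, { q }, { s }, { t }, { p, r }, { q, s }, { q, t }, { s, t }, { p, q, r }, { p, r, s }, { p, r, t }, { q, s, t }, { p, q, r, s }, { p, q, r, t }, { p, r, s, t }, X }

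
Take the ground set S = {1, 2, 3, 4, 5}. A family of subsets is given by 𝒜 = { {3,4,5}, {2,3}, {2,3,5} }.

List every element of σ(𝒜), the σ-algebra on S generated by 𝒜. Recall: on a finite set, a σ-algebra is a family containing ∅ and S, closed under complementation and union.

|σ(𝒜)| = 32.  σ(𝒜) = { {}, {1}, {2}, {3}, {4}, {5}, {1,2}, {1,3}, {1,4}, {1,5}, {2,3}, {2,4}, {2,5}, {3,4}, {3,5}, {4,5}, {1,2,3}, {1,2,4}, {1,2,5}, {1,3,4}, {1,3,5}, {1,4,5}, {2,3,4}, {2,3,5}, {2,4,5}, {3,4,5}, {1,2,3,4}, {1,2,3,5}, {1,2,4,5}, {1,3,4,5}, {2,3,4,5}, S }

Check:
Initial family (5 sets): { {}, {2,3}, {2,3,5}, {3,4,5}, S }.
Iteration 1: 4 new —
  {1,2}  = complement {3,4,5}
  {1,4}  = complement {2,3,5}
  {1,4,5}  = complement {2,3}
  {2,3,4,5}  = {3,4,5} ∪ {2,3,5}
  (now 9)
Iteration 2. New:
  {1}  = complement {2,3,4,5}
  {1,2,3}  = {1,2} ∪ {2,3}
  {1,2,4}  = {1,2} ∪ {1,4}
  {1,2,3,4}  = {2,3} ∪ {1,4}
  {1,2,3,5}  = {1,2} ∪ {2,3,5}
  {1,2,4,5}  = {1,4,5} ∪ {1,2}
  {1,3,4,5}  = {1,4,5} ∪ {3,4,5}
  (now 16)
Iteration 3: 6 new —
  {2}  = complement {1,3,4,5}
  {3}  = complement {1,2,4,5}
  {4}  = complement {1,2,3,5}
  {5}  = complement {1,2,3,4}
  {3,5}  = complement {1,2,4}
  {4,5}  = complement {1,2,3}
  (now 22)
Iteration 4. New:
  {1,3}  = {3} ∪ {1}
  {1,5}  = {5} ∪ {1}
  {2,4}  = {2} ∪ {4}
  {2,5}  = {2} ∪ {5}
  {3,4}  = {3} ∪ {4}
  {1,2,5}  = {1,2} ∪ {5}
  {1,3,4}  = {3} ∪ {1,4}
  {1,3,5}  = {3,5} ∪ {1}
  {2,3,4}  = {2,3} ∪ {4}
  {2,4,5}  = {2} ∪ {4,5}
  (now 32)
Iteration 5: closed — nothing new.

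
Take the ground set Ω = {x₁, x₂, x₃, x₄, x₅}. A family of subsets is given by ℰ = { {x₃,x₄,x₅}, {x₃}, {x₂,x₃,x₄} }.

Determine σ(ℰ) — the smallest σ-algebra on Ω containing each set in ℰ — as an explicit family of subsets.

σ(ℰ) = { {}, {x₁}, {x₂}, {x₃}, {x₄}, {x₅}, {x₁,x₂}, {x₁,x₃}, {x₁,x₄}, {x₁,x₅}, {x₂,x₃}, {x₂,x₄}, {x₂,x₅}, {x₃,x₄}, {x₃,x₅}, {x₄,x₅}, {x₁,x₂,x₃}, {x₁,x₂,x₄}, {x₁,x₂,x₅}, {x₁,x₃,x₄}, {x₁,x₃,x₅}, {x₁,x₄,x₅}, {x₂,x₃,x₄}, {x₂,x₃,x₅}, {x₂,x₄,x₅}, {x₃,x₄,x₅}, {x₁,x₂,x₃,x₄}, {x₁,x₂,x₃,x₅}, {x₁,x₂,x₄,x₅}, {x₁,x₃,x₄,x₅}, {x₂,x₃,x₄,x₅}, Ω }

Working:
Begin from { {}, {x₃}, {x₂,x₃,x₄}, {x₃,x₄,x₅}, Ω } (that is, ℰ plus ∅ and Ω).
Iteration 1 adds 4:
  {x₁,x₂}  = complement {x₃,x₄,x₅}
  {x₁,x₅}  = complement {x₂,x₃,x₄}
  {x₁,x₂,x₄,x₅}  = complement {x₃}
  {x₂,x₃,x₄,x₅}  = {x₃,x₄,x₅} ∪ {x₂,x₃,x₄}
Iteration 2: +6 →
  {x₁}  = complement {x₂,x₃,x₄,x₅}
  {x₁,x₂,x₃}  = {x₁,x₂} ∪ {x₃}
  {x₁,x₂,x₅}  = {x₁,x₂} ∪ {x₁,x₅}
  {x₁,x₃,x₅}  = {x₃} ∪ {x₁,x₅}
  {x₁,x₂,x₃,x₄}  = {x₂,x₃,x₄} ∪ {x₁,x₂}
  {x₁,x₃,x₄,x₅}  = {x₃,x₄,x₅} ∪ {x₁,x₅}
Iteration 3 adds 7:
  {x₂}  = complement {x₁,x₃,x₄,x₅}
  {x₅}  = complement {x₁,x₂,x₃,x₄}
  {x₁,x₃}  = {x₃} ∪ {x₁}
  {x₂,x₄}  = complement {x₁,x₃,x₅}
  {x₃,x₄}  = complement {x₁,x₂,x₅}
  {x₄,x₅}  = complement {x₁,x₂,x₃}
  {x₁,x₂,x₃,x₅}  = {x₃} ∪ {x₁,x₂,x₅}
Iteration 4. New:
  {x₄}  = complement {x₁,x₂,x₃,x₅}
  {x₂,x₃}  = {x₂} ∪ {x₃}
  {x₂,x₅}  = {x₂} ∪ {x₅}
  {x₃,x₅}  = {x₅} ∪ {x₃}
  {x₁,x₂,x₄}  = {x₂,x₄} ∪ {x₁,x₂}
  {x₁,x₃,x₄}  = {x₃,x₄} ∪ {x₁,x₃}
  {x₁,x₄,x₅}  = {x₄,x₅} ∪ {x₁,x₅}
  {x₂,x₄,x₅}  = complement {x₁,x₃}
Iteration 5 (2 new):
  {x₁,x₄}  = {x₄} ∪ {x₁}
  {x₂,x₃,x₅}  = {x₂,x₅} ∪ {x₃}
After Iteration 6 the family is unchanged; done.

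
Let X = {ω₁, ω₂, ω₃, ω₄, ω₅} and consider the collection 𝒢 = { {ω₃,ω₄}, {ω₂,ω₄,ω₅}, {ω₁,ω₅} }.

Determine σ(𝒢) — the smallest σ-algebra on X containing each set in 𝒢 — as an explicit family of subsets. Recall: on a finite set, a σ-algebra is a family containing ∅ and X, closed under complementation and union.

Take S₀ = 𝒢 ∪ {∅, X} = { {}, {ω₁,ω₅}, {ω₃,ω₄}, {ω₂,ω₄,ω₅}, X }.
Step 1 (6 new):
  {ω₁,ω₃}  = {ω₂,ω₄,ω₅}ᶜ
  {ω₁,ω₂,ω₅}  = {ω₃,ω₄}ᶜ
  {ω₂,ω₃,ω₄}  = {ω₁,ω₅}ᶜ
  {ω₁,ω₂,ω₄,ω₅}  = {ω₁,ω₅} ∪ {ω₂,ω₄,ω₅}
  {ω₁,ω₃,ω₄,ω₅}  = {ω₃,ω₄} ∪ {ω₁,ω₅}
  {ω₂,ω₃,ω₄,ω₅}  = {ω₃,ω₄} ∪ {ω₂,ω₄,ω₅}
  [11 total]
Step 2 (7 new):
  {ω₁}  = {ω₂,ω₃,ω₄,ω₅}ᶜ
  {ω₂}  = {ω₁,ω₃,ω₄,ω₅}ᶜ
  {ω₃}  = {ω₁,ω₂,ω₄,ω₅}ᶜ
  {ω₁,ω₃,ω₄}  = {ω₃,ω₄} ∪ {ω₁,ω₃}
  {ω₁,ω₃,ω₅}  = {ω₁,ω₃} ∪ {ω₁,ω₅}
  {ω₁,ω₂,ω₃,ω₄}  = {ω₁,ω₃} ∪ {ω₂,ω₃,ω₄}
  {ω₁,ω₂,ω₃,ω₅}  = {ω₁,ω₂,ω₅} ∪ {ω₁,ω₃}
  [18 total]
Step 3: +7 →
  {ω₄}  = {ω₁,ω₂,ω₃,ω₅}ᶜ
  {ω₅}  = {ω₁,ω₂,ω₃,ω₄}ᶜ
  {ω₁,ω₂}  = {ω₂} ∪ {ω₁}
  {ω₂,ω₃}  = {ω₃} ∪ {ω₂}
  {ω₂,ω₄}  = {ω₁,ω₃,ω₅}ᶜ
  {ω₂,ω₅}  = {ω₁,ω₃,ω₄}ᶜ
  {ω₁,ω₂,ω₃}  = {ω₁,ω₃} ∪ {ω₂}
  [25 total]
Step 4. New:
  {ω₁,ω₄}  = {ω₄} ∪ {ω₁}
  {ω₃,ω₅}  = {ω₅} ∪ {ω₃}
  {ω₄,ω₅}  = {ω₁,ω₂,ω₃}ᶜ
  {ω₁,ω₂,ω₄}  = {ω₁,ω₂} ∪ {ω₄}
  {ω₁,ω₄,ω₅}  = {ω₂,ω₃}ᶜ
  {ω₂,ω₃,ω₅}  = {ω₂,ω₅} ∪ {ω₃}
  {ω₃,ω₄,ω₅}  = {ω₁,ω₂}ᶜ
  [32 total]
Step 5: already closed under ᶜ and ∪.

Hence σ(𝒢) has 32 members: { {}, {ω₁}, {ω₂}, {ω₃}, {ω₄}, {ω₅}, {ω₁,ω₂}, {ω₁,ω₃}, {ω₁,ω₄}, {ω₁,ω₅}, {ω₂,ω₃}, {ω₂,ω₄}, {ω₂,ω₅}, {ω₃,ω₄}, {ω₃,ω₅}, {ω₄,ω₅}, {ω₁,ω₂,ω₃}, {ω₁,ω₂,ω₄}, {ω₁,ω₂,ω₅}, {ω₁,ω₃,ω₄}, {ω₁,ω₃,ω₅}, {ω₁,ω₄,ω₅}, {ω₂,ω₃,ω₄}, {ω₂,ω₃,ω₅}, {ω₂,ω₄,ω₅}, {ω₃,ω₄,ω₅}, {ω₁,ω₂,ω₃,ω₄}, {ω₁,ω₂,ω₃,ω₅}, {ω₁,ω₂,ω₄,ω₅}, {ω₁,ω₃,ω₄,ω₅}, {ω₂,ω₃,ω₄,ω₅}, X }.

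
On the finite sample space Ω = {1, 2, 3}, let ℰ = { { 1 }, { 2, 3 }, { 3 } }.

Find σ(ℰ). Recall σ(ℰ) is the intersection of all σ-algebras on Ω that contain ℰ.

Take S₀ = ℰ ∪ {∅, Ω} = { {  }, { 1 }, { 3 }, { 2, 3 }, Ω }.
Round 1: 2 new —
  { 1, 2 }  = complement { 3 }
  { 1, 3 }  = { 3 } ∪ { 1 }
Round 2 (1 new):
  { 2 }  = complement { 1, 3 }
Round 3: stable.

Hence σ(ℰ) has 8 members: { {  }, { 1 }, { 2 }, { 3 }, { 1, 2 }, { 1, 3 }, { 2, 3 }, Ω }.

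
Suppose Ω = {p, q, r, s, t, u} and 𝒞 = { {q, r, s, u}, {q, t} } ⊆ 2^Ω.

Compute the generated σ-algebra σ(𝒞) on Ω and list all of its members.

Answer: σ(𝒞) = { {}, {p}, {q}, {t}, {p, q}, {p, t}, {q, t}, {p, q, t}, {r, s, u}, {p, r, s, u}, {q, r, s, u}, {r, s, t, u}, {p, q, r, s, u}, {p, r, s, t, u}, {q, r, s, t, u}, Ω }

Check:
Seed the family with 𝒞 together with ∅ and Ω: { {}, {q, t}, {q, r, s, u}, Ω }.
Iteration 1 (3 new):
  {p, t}  = {q, r, s, u}ᶜ
  {p, r, s, u}  = {q, t}ᶜ
  {q, r, s, t, u}  = {q, r, s, u} ∪ {q, t}
  |family| = 7
Iteration 2 adds 4:
  {p}  = {q, r, s, t, u}ᶜ
  {p, q, t}  = {q, t} ∪ {p, t}
  {p, q, r, s, u}  = {q, r, s, u} ∪ {p, r, s, u}
  {p, r, s, t, u}  = {p, r, s, u} ∪ {p, t}
  |family| = 11
Iteration 3 (3 new):
  {q}  = {p, r, s, t, u}ᶜ
  {t}  = {p, q, r, s, u}ᶜ
  {r, s, u}  = {p, q, t}ᶜ
  |family| = 14
Iteration 4. New:
  {p, q}  = {q} ∪ {p}
  {r, s, t, u}  = {r, s, u} ∪ {t}
  |family| = 16
Iteration 5: no new sets; the family is a σ-algebra.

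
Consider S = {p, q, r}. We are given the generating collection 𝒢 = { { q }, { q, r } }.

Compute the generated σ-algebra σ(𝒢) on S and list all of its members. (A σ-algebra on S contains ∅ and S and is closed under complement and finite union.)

Take S₀ = 𝒢 ∪ {∅, S} = { {  }, { q }, { q, r }, S }.
Step 1 (2 new):
  { p }  = { q, r }ᶜ
  { p, r }  = { q }ᶜ
Step 2: +1 →
  { p, q }  = { q } ∪ { p }
Step 3: +1 →
  { r }  = { p, q }ᶜ
Step 4: closed — nothing new.

|σ(𝒢)| = 8.  σ(𝒢) = { {  }, { p }, { q }, { r }, { p, q }, { p, r }, { q, r }, S }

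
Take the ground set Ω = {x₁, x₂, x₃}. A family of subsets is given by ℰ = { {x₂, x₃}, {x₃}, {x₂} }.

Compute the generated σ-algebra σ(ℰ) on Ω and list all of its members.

σ(ℰ) (8 sets): { {}, {x₁}, {x₂}, {x₃}, {x₁, x₂}, {x₁, x₃}, {x₂, x₃}, Ω }

Trace:
Seed the family with ℰ together with ∅ and Ω: { {}, {x₂}, {x₃}, {x₂, x₃}, Ω }.
Step 1: +3 →
  {x₁}  = ᶜ of {x₂, x₃}
  {x₁, x₂}  = ᶜ of {x₃}
  {x₁, x₃}  = ᶜ of {x₂}
  |family| = 8
Step 2: already closed under ᶜ and ∪.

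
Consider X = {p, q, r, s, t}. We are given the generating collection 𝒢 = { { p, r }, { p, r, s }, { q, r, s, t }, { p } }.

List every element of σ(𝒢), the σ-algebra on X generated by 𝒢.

σ(𝒢) (16 sets): { ∅, { p }, { r }, { s }, { p, r }, { p, s }, { q, t }, { r, s }, { p, q, t }, { p, r, s }, { q, r, t }, { q, s, t }, { p, q, r, t }, { p, q, s, t }, { q, r, s, t }, X }

Working:
Begin from { ∅, { p }, { p, r }, { p, r, s }, { q, r, s, t }, X } (that is, 𝒢 plus ∅ and X).
Step 1 (2 new):
  { q, t }  = complement { p, r, s }
  { q, s, t }  = complement { p, r }
  [8 total]
Step 2 adds 3:
  { p, q, t }  = { q, t } ∪ { p }
  { p, q, r, t }  = { q, t } ∪ { p, r }
  { p, q, s, t }  = { q, s, t } ∪ { p }
  [11 total]
Step 3 (3 new):
  { r }  = complement { p, q, s, t }
  { s }  = complement { p, q, r, t }
  { r, s }  = complement { p, q, t }
  [14 total]
Step 4 (2 new):
  { p, s }  = { s } ∪ { p }
  { q, r, t }  = { r } ∪ { q, t }
  [16 total]
Step 5: stable.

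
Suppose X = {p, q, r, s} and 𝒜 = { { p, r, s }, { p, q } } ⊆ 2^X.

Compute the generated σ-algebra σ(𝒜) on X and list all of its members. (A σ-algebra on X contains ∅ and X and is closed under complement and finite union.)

Take S₀ = 𝒜 ∪ {∅, X} = { ∅, { p, q }, { p, r, s }, X }.
Step 1: 2 new —
  { q }  = complement { p, r, s }
  { r, s }  = complement { p, q }
  (now 6)
Step 2 adds 1:
  { q, r, s }  = { r, s } ∪ { q }
  (now 7)
Step 3: 1 new —
  { p }  = complement { q, r, s }
  (now 8)
Step 4: already closed under ᶜ and ∪.

Hence σ(𝒜) has 8 members: { ∅, { p }, { q }, { p, q }, { r, s }, { p, r, s }, { q, r, s }, X }.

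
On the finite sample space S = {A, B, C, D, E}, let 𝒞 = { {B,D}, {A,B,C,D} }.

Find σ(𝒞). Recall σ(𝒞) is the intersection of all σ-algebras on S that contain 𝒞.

Seed the family with 𝒞 together with ∅ and S: { {}, {B,D}, {A,B,C,D}, S }.
Iteration 1: 2 new —
  {E}  = complement {A,B,C,D}
  {A,C,E}  = complement {B,D}
  [6 total]
Iteration 2 adds 1:
  {B,D,E}  = {B,D} ∪ {E}
  [7 total]
Iteration 3 adds 1:
  {A,C}  = complement {B,D,E}
  [8 total]
After Iteration 4 the family is unchanged; done.

Hence σ(𝒞) has 8 members: { {}, {E}, {A,C}, {B,D}, {A,C,E}, {B,D,E}, {A,B,C,D}, S }.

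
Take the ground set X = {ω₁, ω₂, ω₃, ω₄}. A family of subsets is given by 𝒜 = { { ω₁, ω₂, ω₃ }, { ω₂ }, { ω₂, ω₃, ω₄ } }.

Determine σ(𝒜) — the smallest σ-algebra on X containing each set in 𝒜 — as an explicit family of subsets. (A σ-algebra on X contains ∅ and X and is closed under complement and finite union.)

Answer: σ(𝒜) = { {}, { ω₁ }, { ω₂ }, { ω₃ }, { ω₄ }, { ω₁, ω₂ }, { ω₁, ω₃ }, { ω₁, ω₄ }, { ω₂, ω₃ }, { ω₂, ω₄ }, { ω₃, ω₄ }, { ω₁, ω₂, ω₃ }, { ω₁, ω₂, ω₄ }, { ω₁, ω₃, ω₄ }, { ω₂, ω₃, ω₄ }, X }

Check:
Seed the family with 𝒜 together with ∅ and X: { {}, { ω₂ }, { ω₁, ω₂, ω₃ }, { ω₂, ω₃, ω₄ }, X }.
Step 1. New:
  { ω₁ }  = complement { ω₂, ω₃, ω₄ }
  { ω₄ }  = complement { ω₁, ω₂, ω₃ }
  { ω₁, ω₃, ω₄ }  = complement { ω₂ }
  [8 total]
Step 2 adds 3:
  { ω₁, ω₂ }  = { ω₂ } ∪ { ω₁ }
  { ω₁, ω₄ }  = { ω₄ } ∪ { ω₁ }
  { ω₂, ω₄ }  = { ω₄ } ∪ { ω₂ }
  [11 total]
Step 3 adds 4:
  { ω₁, ω₃ }  = complement { ω₂, ω₄ }
  { ω₂, ω₃ }  = complement { ω₁, ω₄ }
  { ω₃, ω₄ }  = complement { ω₁, ω₂ }
  { ω₁, ω₂, ω₄ }  = { ω₁, ω₄ } ∪ { ω₁, ω₂ }
  [15 total]
Step 4. New:
  { ω₃ }  = complement { ω₁, ω₂, ω₄ }
  [16 total]
Step 5: no new sets; the family is a σ-algebra.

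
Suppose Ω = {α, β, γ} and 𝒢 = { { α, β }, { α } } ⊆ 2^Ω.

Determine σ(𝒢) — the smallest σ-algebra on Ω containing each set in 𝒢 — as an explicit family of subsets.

σ(𝒢) = { ∅, { α }, { β }, { γ }, { α, β }, { α, γ }, { β, γ }, Ω }

Trace:
Begin from { ∅, { α }, { α, β }, Ω } (that is, 𝒢 plus ∅ and Ω).
Iteration 1: +2 →
  { γ }  = { α, β }ᶜ
  { β, γ }  = { α }ᶜ
  |family| = 6
Iteration 2. New:
  { α, γ }  = { γ } ∪ { α }
  |family| = 7
Iteration 3: 1 new —
  { β }  = { α, γ }ᶜ
  |family| = 8
After Iteration 4 the family is unchanged; done.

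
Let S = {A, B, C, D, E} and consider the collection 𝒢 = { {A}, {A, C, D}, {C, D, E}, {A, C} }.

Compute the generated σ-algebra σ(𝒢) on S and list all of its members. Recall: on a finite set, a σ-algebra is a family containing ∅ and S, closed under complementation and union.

σ(𝒢) = { ∅, {A}, {B}, {C}, {D}, {E}, {A, B}, {A, C}, {A, D}, {A, E}, {B, C}, {B, D}, {B, E}, {C, D}, {C, E}, {D, E}, {A, B, C}, {A, B, D}, {A, B, E}, {A, C, D}, {A, C, E}, {A, D, E}, {B, C, D}, {B, C, E}, {B, D, E}, {C, D, E}, {A, B, C, D}, {A, B, C, E}, {A, B, D, E}, {A, C, D, E}, {B, C, D, E}, S }

Derivation:
Seed the family with 𝒢 together with ∅ and S: { ∅, {A}, {A, C}, {A, C, D}, {C, D, E}, S }.
Step 1. New:
  {A, B}  = ᶜ of {C, D, E}
  {B, E}  = ᶜ of {A, C, D}
  {B, D, E}  = ᶜ of {A, C}
  {A, C, D, E}  = {C, D, E} ∪ {A, C, D}
  {B, C, D, E}  = ᶜ of {A}
  [11 total]
Step 2 (6 new):
  {B}  = ᶜ of {A, C, D, E}
  {A, B, C}  = {A, B} ∪ {A, C}
  {A, B, E}  = {B, E} ∪ {A, B}
  {A, B, C, D}  = {A, B} ∪ {A, C, D}
  {A, B, C, E}  = {B, E} ∪ {A, C}
  {A, B, D, E}  = {A, B} ∪ {B, D, E}
  [17 total]
Step 3 (5 new):
  {C}  = ᶜ of {A, B, D, E}
  {D}  = ᶜ of {A, B, C, E}
  {E}  = ᶜ of {A, B, C, D}
  {C, D}  = ᶜ of {A, B, E}
  {D, E}  = ᶜ of {A, B, C}
  [22 total]
Step 4: +10 →
  {A, D}  = {D} ∪ {A}
  {A, E}  = {E} ∪ {A}
  {B, C}  = {B} ∪ {C}
  {B, D}  = {B} ∪ {D}
  {C, E}  = {E} ∪ {C}
  {A, B, D}  = {A, B} ∪ {D}
  {A, C, E}  = {E} ∪ {A, C}
  {A, D, E}  = {D, E} ∪ {A}
  {B, C, D}  = {C, D} ∪ {B}
  {B, C, E}  = {B, E} ∪ {C}
  [32 total]
Step 5: stable.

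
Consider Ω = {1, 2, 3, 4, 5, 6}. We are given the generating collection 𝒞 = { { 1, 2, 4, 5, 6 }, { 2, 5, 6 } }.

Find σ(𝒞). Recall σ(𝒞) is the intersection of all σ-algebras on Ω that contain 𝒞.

Initial family (4 sets): { ∅, { 2, 5, 6 }, { 1, 2, 4, 5, 6 }, Ω }.
Step 1 adds 2:
  { 3 }  = Ω∖{ 1, 2, 4, 5, 6 }
  { 1, 3, 4 }  = Ω∖{ 2, 5, 6 }
  (now 6)
Step 2 adds 1:
  { 2, 3, 5, 6 }  = { 3 } ∪ { 2, 5, 6 }
  (now 7)
Step 3. New:
  { 1, 4 }  = Ω∖{ 2, 3, 5, 6 }
  (now 8)
Step 4: no new sets; the family is a σ-algebra.

Therefore σ(𝒞) = { ∅, { 3 }, { 1, 4 }, { 1, 3, 4 }, { 2, 5, 6 }, { 2, 3, 5, 6 }, { 1, 2, 4, 5, 6 }, Ω } (|σ(𝒞)| = 8).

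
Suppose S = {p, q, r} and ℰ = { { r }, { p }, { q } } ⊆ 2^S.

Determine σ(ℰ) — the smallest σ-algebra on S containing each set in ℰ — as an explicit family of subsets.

Answer: σ(ℰ) = { ∅, { p }, { q }, { r }, { p, q }, { p, r }, { q, r }, S }

Check:
Take S₀ = ℰ ∪ {∅, S} = { ∅, { p }, { q }, { r }, S }.
Round 1. New:
  { p, q }  = S∖{ r }
  { p, r }  = S∖{ q }
  { q, r }  = S∖{ p }
  |family| = 8
Round 2: stable.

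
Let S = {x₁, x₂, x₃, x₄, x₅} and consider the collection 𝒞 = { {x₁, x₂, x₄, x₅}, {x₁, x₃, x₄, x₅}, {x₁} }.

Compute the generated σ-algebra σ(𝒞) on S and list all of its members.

Begin from { {}, {x₁}, {x₁, x₂, x₄, x₅}, {x₁, x₃, x₄, x₅}, S } (that is, 𝒞 plus ∅ and S).
Step 1 (3 new):
  {x₂}  = S∖{x₁, x₃, x₄, x₅}
  {x₃}  = S∖{x₁, x₂, x₄, x₅}
  {x₂, x₃, x₄, x₅}  = S∖{x₁}
  (now 8)
Step 2: 3 new —
  {x₁, x₂}  = {x₂} ∪ {x₁}
  {x₁, x₃}  = {x₃} ∪ {x₁}
  {x₂, x₃}  = {x₃} ∪ {x₂}
  (now 11)
Step 3 adds 4:
  {x₁, x₂, x₃}  = {x₃} ∪ {x₁, x₂}
  {x₁, x₄, x₅}  = S∖{x₂, x₃}
  {x₂, x₄, x₅}  = S∖{x₁, x₃}
  {x₃, x₄, x₅}  = S∖{x₁, x₂}
  (now 15)
Step 4 (1 new):
  {x₄, x₅}  = S∖{x₁, x₂, x₃}
  (now 16)
Step 5: stable.

Therefore σ(𝒞) = { {}, {x₁}, {x₂}, {x₃}, {x₁, x₂}, {x₁, x₃}, {x₂, x₃}, {x₄, x₅}, {x₁, x₂, x₃}, {x₁, x₄, x₅}, {x₂, x₄, x₅}, {x₃, x₄, x₅}, {x₁, x₂, x₄, x₅}, {x₁, x₃, x₄, x₅}, {x₂, x₃, x₄, x₅}, S } (|σ(𝒞)| = 16).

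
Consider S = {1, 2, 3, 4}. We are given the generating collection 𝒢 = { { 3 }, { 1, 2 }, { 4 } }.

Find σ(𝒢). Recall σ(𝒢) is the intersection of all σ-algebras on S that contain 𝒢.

|σ(𝒢)| = 8.  σ(𝒢) = { {}, { 3 }, { 4 }, { 1, 2 }, { 3, 4 }, { 1, 2, 3 }, { 1, 2, 4 }, S }

Derivation:
Begin from { {}, { 3 }, { 4 }, { 1, 2 }, S } (that is, 𝒢 plus ∅ and S).
Pass 1 (3 new):
  { 3, 4 }  = complement { 1, 2 }
  { 1, 2, 3 }  = complement { 4 }
  { 1, 2, 4 }  = complement { 3 }
Pass 2: closed — nothing new.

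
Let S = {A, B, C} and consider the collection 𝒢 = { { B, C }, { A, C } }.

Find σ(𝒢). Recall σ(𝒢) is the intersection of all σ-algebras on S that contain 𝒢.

Initial family (4 sets): { ∅, { A, C }, { B, C }, S }.
Iteration 1 (2 new):
  { A }  = complement { B, C }
  { B }  = complement { A, C }
  [6 total]
Iteration 2 adds 1:
  { A, B }  = { B } ∪ { A }
  [7 total]
Iteration 3. New:
  { C }  = complement { A, B }
  [8 total]
Iteration 4: stable.

Hence σ(𝒢) has 8 members: { ∅, { A }, { B }, { C }, { A, B }, { A, C }, { B, C }, S }.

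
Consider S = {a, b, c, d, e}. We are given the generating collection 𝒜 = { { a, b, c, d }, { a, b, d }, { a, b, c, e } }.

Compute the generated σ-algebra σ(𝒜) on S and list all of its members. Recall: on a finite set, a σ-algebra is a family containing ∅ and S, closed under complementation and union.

σ(𝒜) = { ∅, { c }, { d }, { e }, { a, b }, { c, d }, { c, e }, { d, e }, { a, b, c }, { a, b, d }, { a, b, e }, { c, d, e }, { a, b, c, d }, { a, b, c, e }, { a, b, d, e }, S }

Working:
Take S₀ = 𝒜 ∪ {∅, S} = { ∅, { a, b, d }, { a, b, c, d }, { a, b, c, e }, S }.
Iteration 1 (3 new):
  { d }  = complement { a, b, c, e }
  { e }  = complement { a, b, c, d }
  { c, e }  = complement { a, b, d }
  (now 8)
Iteration 2: 3 new —
  { d, e }  = { d } ∪ { e }
  { c, d, e }  = { d } ∪ { c, e }
  { a, b, d, e }  = { a, b, d } ∪ { e }
  (now 11)
Iteration 3 (3 new):
  { c }  = complement { a, b, d, e }
  { a, b }  = complement { c, d, e }
  { a, b, c }  = complement { d, e }
  (now 14)
Iteration 4. New:
  { c, d }  = { c } ∪ { d }
  { a, b, e }  = { a, b } ∪ { e }
  (now 16)
Iteration 5: already closed under ᶜ and ∪.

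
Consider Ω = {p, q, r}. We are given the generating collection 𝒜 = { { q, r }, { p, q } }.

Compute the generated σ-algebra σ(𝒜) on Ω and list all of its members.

σ(𝒜) = { {}, { p }, { q }, { r }, { p, q }, { p, r }, { q, r }, Ω }

Trace:
Initial family (4 sets): { {}, { p, q }, { q, r }, Ω }.
Round 1. New:
  { p }  = Ω∖{ q, r }
  { r }  = Ω∖{ p, q }
Round 2 (1 new):
  { p, r }  = { r } ∪ { p }
Round 3 (1 new):
  { q }  = Ω∖{ p, r }
Round 4: closed — nothing new.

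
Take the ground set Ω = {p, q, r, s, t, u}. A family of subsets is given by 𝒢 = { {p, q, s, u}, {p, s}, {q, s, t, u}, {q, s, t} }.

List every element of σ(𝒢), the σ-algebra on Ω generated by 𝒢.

|σ(𝒢)| = 64.  σ(𝒢) = { {}, {p}, {q}, {r}, {s}, {t}, {u}, {p, q}, {p, r}, {p, s}, {p, t}, {p, u}, {q, r}, {q, s}, {q, t}, {q, u}, {r, s}, {r, t}, {r, u}, {s, t}, {s, u}, {t, u}, {p, q, r}, {p, q, s}, {p, q, t}, {p, q, u}, {p, r, s}, {p, r, t}, {p, r, u}, {p, s, t}, {p, s, u}, {p, t, u}, {q, r, s}, {q, r, t}, {q, r, u}, {q, s, t}, {q, s, u}, {q, t, u}, {r, s, t}, {r, s, u}, {r, t, u}, {s, t, u}, {p, q, r, s}, {p, q, r, t}, {p, q, r, u}, {p, q, s, t}, {p, q, s, u}, {p, q, t, u}, {p, r, s, t}, {p, r, s, u}, {p, r, t, u}, {p, s, t, u}, {q, r, s, t}, {q, r, s, u}, {q, r, t, u}, {q, s, t, u}, {r, s, t, u}, {p, q, r, s, t}, {p, q, r, s, u}, {p, q, r, t, u}, {p, q, s, t, u}, {p, r, s, t, u}, {q, r, s, t, u}, Ω }

Derivation:
Start: 𝒢 ∪ {∅, Ω} = { {}, {p, s}, {q, s, t}, {p, q, s, u}, {q, s, t, u}, Ω }.
Round 1: +6 →
  {p, r}  = ᶜ of {q, s, t, u}
  {r, t}  = ᶜ of {p, q, s, u}
  {p, r, u}  = ᶜ of {q, s, t}
  {p, q, s, t}  = {p, s} ∪ {q, s, t}
  {q, r, t, u}  = ᶜ of {p, s}
  {p, q, s, t, u}  = {q, s, t, u} ∪ {p, q, s, u}
  [12 total]
Round 2. New:
  {r}  = ᶜ of {p, q, s, t, u}
  {r, u}  = ᶜ of {p, q, s, t}
  {p, r, s}  = {p, s} ∪ {p, r}
  {p, r, t}  = {p, r} ∪ {r, t}
  {p, r, s, t}  = {p, s} ∪ {r, t}
  {p, r, s, u}  = {p, r, u} ∪ {p, s}
  {p, r, t, u}  = {p, r, u} ∪ {r, t}
  {q, r, s, t}  = {r, t} ∪ {q, s, t}
  {p, q, r, s, t}  = {p, q, s, t} ∪ {p, r}
  {p, q, r, s, u}  = {p, q, s, u} ∪ {p, r, u}
  {p, q, r, t, u}  = {p, r, u} ∪ {q, r, t, u}
  {q, r, s, t, u}  = {q, r, t, u} ∪ {q, s, t, u}
  [24 total]
Round 3 (12 new):
  {p}  = ᶜ of {q, r, s, t, u}
  {s}  = ᶜ of {p, q, r, t, u}
  {t}  = ᶜ of {p, q, r, s, u}
  {u}  = ᶜ of {p, q, r, s, t}
  {p, u}  = ᶜ of {q, r, s, t}
  {q, s}  = ᶜ of {p, r, t, u}
  {q, t}  = ᶜ of {p, r, s, u}
  {q, u}  = ᶜ of {p, r, s, t}
  {q, s, u}  = ᶜ of {p, r, t}
  {q, t, u}  = ᶜ of {p, r, s}
  {r, t, u}  = {r, t} ∪ {r, u}
  {p, r, s, t, u}  = {p, r, u} ∪ {p, r, s, t}
  [36 total]
Round 4: 23 new —
  {q}  = ᶜ of {p, r, s, t, u}
  {p, t}  = {p} ∪ {t}
  {r, s}  = {r} ∪ {s}
  {s, t}  = {t} ∪ {s}
  {s, u}  = {u} ∪ {s}
  {t, u}  = {u} ∪ {t}
  {p, q, s}  = ᶜ of {r, t, u}
  {p, q, t}  = {q, t} ∪ {p}
  {p, q, u}  = {p} ∪ {q, u}
  {p, s, t}  = {t} ∪ {p, s}
  {p, s, u}  = {p, u} ∪ {p, s}
  {p, t, u}  = {p, u} ∪ {t}
  {q, r, s}  = {r} ∪ {q, s}
  {q, r, t}  = {q, t} ∪ {r}
  {q, r, u}  = {q, u} ∪ {r}
  {r, s, t}  = {r, t} ∪ {s}
  {r, s, u}  = {r, u} ∪ {s}
  {p, q, r, s}  = {p, r, s} ∪ {q, s}
  {p, q, r, t}  = {q, t} ∪ {p, r, t}
  {p, q, r, u}  = {p, r, u} ∪ {q, u}
  {p, q, t, u}  = {q, t} ∪ {p, u}
  {q, r, s, u}  = {q, s, u} ∪ {r}
  {r, s, t, u}  = {r, t, u} ∪ {s}
  [59 total]
Round 5: +5 →
  {p, q}  = ᶜ of {r, s, t, u}
  {q, r}  = {q} ∪ {r}
  {p, q, r}  = {q} ∪ {p, r}
  {s, t, u}  = {t, u} ∪ {s, t}
  {p, s, t, u}  = {t, u} ∪ {p, s, u}
  [64 total]
Round 6: no new sets; the family is a σ-algebra.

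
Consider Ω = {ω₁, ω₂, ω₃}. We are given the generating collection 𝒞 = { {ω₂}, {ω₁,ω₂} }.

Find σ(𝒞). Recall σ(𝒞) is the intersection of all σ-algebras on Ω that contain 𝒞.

|σ(𝒞)| = 8.  σ(𝒞) = { ∅, {ω₁}, {ω₂}, {ω₃}, {ω₁,ω₂}, {ω₁,ω₃}, {ω₂,ω₃}, Ω }

Check:
Seed the family with 𝒞 together with ∅ and Ω: { ∅, {ω₂}, {ω₁,ω₂}, Ω }.
Step 1 (2 new):
  {ω₃}  = {ω₁,ω₂}ᶜ
  {ω₁,ω₃}  = {ω₂}ᶜ
  (now 6)
Step 2. New:
  {ω₂,ω₃}  = {ω₃} ∪ {ω₂}
  (now 7)
Step 3: +1 →
  {ω₁}  = {ω₂,ω₃}ᶜ
  (now 8)
Step 4: stable.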